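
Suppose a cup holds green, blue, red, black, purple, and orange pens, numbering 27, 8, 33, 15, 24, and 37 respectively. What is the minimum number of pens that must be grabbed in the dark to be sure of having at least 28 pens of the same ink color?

In the worst case we take at most 27 of each ink color, but all 8 blue, all 15 black, and all 24 purple (fewer than 27), giving 27 + 8 + 27 + 15 + 24 + 27 = 128.
One more pen then forces some ink color to 28, so 128 + 1 = 129.

129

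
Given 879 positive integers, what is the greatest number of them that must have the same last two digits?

There are 100 possible two-digit endings, which serve as the pigeonholes.
If each of the 100 possible two-digit endings held at most 8, the total would be at most 100 × 8 = 800 < 879, a contradiction.
So at least one holds ⌈879/100⌉ = 9.

9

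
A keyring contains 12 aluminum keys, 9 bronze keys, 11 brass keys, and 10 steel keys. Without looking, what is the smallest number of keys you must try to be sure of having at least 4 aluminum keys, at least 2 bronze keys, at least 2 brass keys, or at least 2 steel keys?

The worst case stops just short of every target: 3 aluminum, 1 bronze, 1 brass, 1 steel — 3 + 1 + 1 + 1 = 6 keys.
One more key must push some type to its target, so 6 + 1 = 7.

7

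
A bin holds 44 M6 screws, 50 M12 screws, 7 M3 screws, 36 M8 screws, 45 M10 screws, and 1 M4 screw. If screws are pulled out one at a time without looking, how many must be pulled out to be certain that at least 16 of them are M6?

The worst case draws every non-M6 screw first: 50 + 7 + 36 + 45 + 1 = 139.
The next 16 draws are then forced to be M6, giving 139 + 16 = 155.

155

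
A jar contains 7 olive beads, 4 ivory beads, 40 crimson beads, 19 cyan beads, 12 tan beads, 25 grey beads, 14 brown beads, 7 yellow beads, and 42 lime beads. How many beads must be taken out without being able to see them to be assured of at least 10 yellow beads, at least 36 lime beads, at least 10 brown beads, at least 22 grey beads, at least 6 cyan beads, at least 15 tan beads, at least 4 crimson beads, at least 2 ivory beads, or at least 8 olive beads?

101

The worst case stops just short of every target: 7 olive, 1 ivory, 3 crimson, 5 cyan, all 12 tan, 21 grey, 9 brown, all 7 yellow, 35 lime — 7 + 1 + 3 + 5 + 12 + 21 + 9 + 7 + 35 = 100 beads.
One more bead must push some color to its target, so 100 + 1 = 101.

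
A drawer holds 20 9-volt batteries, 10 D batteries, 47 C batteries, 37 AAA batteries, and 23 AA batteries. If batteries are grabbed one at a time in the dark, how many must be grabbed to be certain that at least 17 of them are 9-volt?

134

To avoid 9-volt batteries as long as possible, exhaust the other 4 types first.
The worst case draws every non-9-volt battery first: 10 + 47 + 37 + 23 = 117.
The next 17 draws are then forced to be 9-volt, giving 117 + 17 = 134.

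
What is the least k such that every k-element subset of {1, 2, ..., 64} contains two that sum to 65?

Partition {1, …, 64} into 32 pairs: {1,64}, {2,63}, …, {32,33}.
Choosing 32 integers — say the integers 1 through 32 — takes one from each pair and avoids the property.
Choosing 33 forces two into the same pair by pigeonhole, and those sum to 65. So 33.

33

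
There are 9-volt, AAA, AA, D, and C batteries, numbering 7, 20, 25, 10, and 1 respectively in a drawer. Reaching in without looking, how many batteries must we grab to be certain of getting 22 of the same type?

In the worst case we take at most 21 of each type, but all 7 9-volt, all 20 AAA, all 10 D, and all 1 C (fewer than 21), giving 7 + 20 + 21 + 10 + 1 = 59.
One more battery then forces some type to 22, so 59 + 1 = 60.

60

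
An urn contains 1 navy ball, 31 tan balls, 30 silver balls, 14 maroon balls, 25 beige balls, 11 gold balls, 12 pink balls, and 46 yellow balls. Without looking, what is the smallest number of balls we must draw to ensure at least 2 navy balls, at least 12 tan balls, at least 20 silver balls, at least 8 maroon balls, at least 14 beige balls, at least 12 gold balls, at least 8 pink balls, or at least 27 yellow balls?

96

Each of the 8 colors has its own threshold; avoid all of them simultaneously.
The worst case stops just short of every target: 1 navy, 11 tan, 19 silver, 7 maroon, 13 beige, 11 gold, 7 pink, 26 yellow — 1 + 11 + 19 + 7 + 13 + 11 + 7 + 26 = 95 balls.
One more ball must push some color to its target, so 95 + 1 = 96.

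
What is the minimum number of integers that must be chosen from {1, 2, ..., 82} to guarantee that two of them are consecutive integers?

42

Partition {1, …, 82} into 41 pairs: {1,2}, {3,4}, …, {81,82}.
Choosing 41 integers — say the 41 even numbers 2, 4, …, 82 — takes one from each pair and avoids the property.
Choosing 42 forces two into the same pair by pigeonhole, and those are consecutive. So 42.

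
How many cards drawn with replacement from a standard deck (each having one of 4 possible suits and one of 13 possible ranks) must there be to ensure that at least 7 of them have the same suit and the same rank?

There are 4 × 13 = 52 (suit, rank) combinations acting as pigeonholes.
With 52 × 6 = 312 cards drawn with replacement from a standard deck we could place exactly 6 in each, with no (suit, rank) pair reaching 7.
One more forces some (suit, rank) pair to hold 7, so 312 + 1 = 313.

313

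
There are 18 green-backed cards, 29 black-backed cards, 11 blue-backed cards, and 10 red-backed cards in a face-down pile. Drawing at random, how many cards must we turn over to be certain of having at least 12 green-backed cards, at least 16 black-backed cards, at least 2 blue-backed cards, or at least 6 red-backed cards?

The worst case stops just short of every target: 11 green-backed, 15 black-backed, 1 blue-backed, 5 red-backed — 11 + 15 + 1 + 5 = 32 cards.
One more card must push some back color to its target, so 32 + 1 = 33.

33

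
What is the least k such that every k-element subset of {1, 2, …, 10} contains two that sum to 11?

6

Partition {1, …, 10} into 5 pairs: {1,10}, {2,9}, …, {5,6}.
Choosing 5 integers — say the integers 1 through 5 — takes one from each pair and avoids the property.
Choosing 6 forces two into the same pair by pigeonhole, and those sum to 11. So 6.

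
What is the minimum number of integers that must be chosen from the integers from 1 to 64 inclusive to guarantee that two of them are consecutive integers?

Partition {1, …, 64} into 32 pairs: {1,2}, {3,4}, …, {63,64}.
Choosing 32 integers — say the 32 even numbers 2, 4, …, 64 — takes one from each pair and avoids the property.
Choosing 33 forces two into the same pair by pigeonhole, and those are consecutive. So 33.

33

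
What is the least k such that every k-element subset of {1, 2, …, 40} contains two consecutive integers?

21

Partition {1, …, 40} into 20 pairs: {1,2}, {3,4}, …, {39,40}.
Choosing 20 integers — say the 20 even numbers 2, 4, …, 40 — takes one from each pair and avoids the property.
Choosing 21 forces two into the same pair by pigeonhole, and those are consecutive. So 21.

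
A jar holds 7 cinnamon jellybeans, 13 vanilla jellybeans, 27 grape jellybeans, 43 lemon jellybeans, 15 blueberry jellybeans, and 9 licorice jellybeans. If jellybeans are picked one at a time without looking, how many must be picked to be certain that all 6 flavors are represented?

The hardest flavor to obtain is cinnamon: we could draw every other jellybean first — 114 − 7 = 107 jellybeans — without a single cinnamon one.
The next draw must be cinnamon, so 107 + 1 = 108.

108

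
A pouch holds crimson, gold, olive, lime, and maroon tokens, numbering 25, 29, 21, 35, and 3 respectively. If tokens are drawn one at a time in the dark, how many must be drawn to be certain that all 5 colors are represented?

The hardest color to obtain is maroon: we could draw every other token first — 113 − 3 = 110 tokens — without a single maroon one.
The next draw must be maroon, so 110 + 1 = 111.

111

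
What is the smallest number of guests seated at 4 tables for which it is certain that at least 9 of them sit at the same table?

There are 4 tables acting as pigeonholes.
With 4 × 8 = 32 guests we could place exactly 8 in each, with no class reaching 9.
One more forces some class to hold 9, so 32 + 1 = 33.

33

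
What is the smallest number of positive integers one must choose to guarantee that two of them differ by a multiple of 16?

17

Two integers differ by a multiple of 16 exactly when they share a remainder mod 16.
There are 16 residue classes mod 16, so 16 integers can all lie in distinct classes.
One more integer must repeat a residue, giving a difference divisible by 16. So n = 16 + 1 = 17.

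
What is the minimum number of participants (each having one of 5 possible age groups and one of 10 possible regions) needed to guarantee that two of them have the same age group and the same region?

There are 5 × 10 = 50 (age group, region) combinations acting as pigeonholes.
With 50 participants we could place one in each, avoiding any repeat.
One more forces some (age group, region) pair to hold 2, so 50 + 1 = 51.

51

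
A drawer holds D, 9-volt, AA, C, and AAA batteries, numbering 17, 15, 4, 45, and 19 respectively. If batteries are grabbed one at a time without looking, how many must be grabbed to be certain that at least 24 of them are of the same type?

79

In the worst case we take at most 23 of each type, but all 17 D, all 15 9-volt, all 4 AA, and all 19 AAA (fewer than 23), giving 17 + 15 + 4 + 23 + 19 = 78.
One more battery then forces some type to 24, so 78 + 1 = 79.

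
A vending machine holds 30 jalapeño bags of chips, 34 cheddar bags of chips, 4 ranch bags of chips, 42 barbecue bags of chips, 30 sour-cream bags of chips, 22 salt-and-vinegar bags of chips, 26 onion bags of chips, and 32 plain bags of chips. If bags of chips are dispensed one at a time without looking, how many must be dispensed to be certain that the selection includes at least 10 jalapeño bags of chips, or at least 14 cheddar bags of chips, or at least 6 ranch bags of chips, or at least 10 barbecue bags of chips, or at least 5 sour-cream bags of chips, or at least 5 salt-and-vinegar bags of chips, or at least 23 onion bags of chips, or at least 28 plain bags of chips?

Each of the 8 flavors has its own threshold; avoid all of them simultaneously.
The worst case stops just short of every target: 9 jalapeño, 13 cheddar, all 4 ranch, 9 barbecue, 4 sour-cream, 4 salt-and-vinegar, 22 onion, 27 plain — 9 + 13 + 4 + 9 + 4 + 4 + 22 + 27 = 92 bags of chips.
One more bag of chips must push some flavor to its target, so 92 + 1 = 93.

93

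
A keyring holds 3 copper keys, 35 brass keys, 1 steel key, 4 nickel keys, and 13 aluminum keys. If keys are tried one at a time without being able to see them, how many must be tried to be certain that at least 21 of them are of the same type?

In the worst case we take at most 20 of each type, but all 3 copper, all 1 steel, all 4 nickel, and all 13 aluminum (fewer than 20), giving 3 + 20 + 1 + 4 + 13 = 41.
One more key then forces some type to 21, so 41 + 1 = 42.

42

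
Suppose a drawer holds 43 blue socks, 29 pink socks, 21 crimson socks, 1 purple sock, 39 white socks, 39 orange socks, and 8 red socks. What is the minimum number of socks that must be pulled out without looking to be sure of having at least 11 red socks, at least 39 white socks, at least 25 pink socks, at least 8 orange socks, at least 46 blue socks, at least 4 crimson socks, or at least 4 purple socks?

125

The worst case stops just short of every target: all 43 blue, 24 pink, 3 crimson, all 1 purple, 38 white, 7 orange, all 8 red — 43 + 24 + 3 + 1 + 38 + 7 + 8 = 124 socks.
One more sock must push some color to its target, so 124 + 1 = 125.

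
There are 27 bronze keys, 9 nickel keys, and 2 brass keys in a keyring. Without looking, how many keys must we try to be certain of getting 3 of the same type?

Treat the 3 types as pigeonholes.
The worst case takes 2 keys of each type without reaching 3 of any: 3 × 2 = 6.
The next key must bring some type to 3, so 6 + 1 = 7.

7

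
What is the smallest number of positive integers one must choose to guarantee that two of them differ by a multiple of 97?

98

Two integers differ by a multiple of 97 exactly when they share a remainder mod 97.
There are 97 residue classes mod 97, so 97 integers can all lie in distinct classes.
One more integer must repeat a residue, giving a difference divisible by 97. So n = 97 + 1 = 98.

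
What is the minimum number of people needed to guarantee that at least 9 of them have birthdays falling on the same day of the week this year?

57

There are 7 days of the week acting as pigeonholes.
With 7 × 8 = 56 people we could place exactly 8 in each, with no class reaching 9.
One more forces some class to hold 9, so 56 + 1 = 57.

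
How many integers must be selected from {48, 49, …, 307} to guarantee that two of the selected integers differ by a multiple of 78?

79

Use the pigeonhole principle on residue classes: group the integers by remainder mod 78; there are 78 residue classes, each nonempty in this range.
Choosing one from each class (78 integers) avoids any shared remainder.
One more choice must repeat a class, so two differ by a multiple of 78. Hence 78 + 1 = 79.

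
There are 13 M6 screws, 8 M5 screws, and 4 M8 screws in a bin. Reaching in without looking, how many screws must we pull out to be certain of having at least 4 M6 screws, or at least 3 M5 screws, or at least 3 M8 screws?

8

The worst case stops just short of every target: 3 M6, 2 M5, 2 M8 — 3 + 2 + 2 = 7 screws.
One more screw must push some size to its target, so 7 + 1 = 8.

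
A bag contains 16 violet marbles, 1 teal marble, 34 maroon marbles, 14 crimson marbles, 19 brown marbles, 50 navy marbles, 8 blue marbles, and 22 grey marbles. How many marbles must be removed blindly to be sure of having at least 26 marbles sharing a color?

Treat the 8 colors as pigeonholes.
In the worst case we take at most 25 of each color, but all 16 violet, all 1 teal, all 14 crimson, all 19 brown, all 8 blue, and all 22 grey (fewer than 25), giving 16 + 1 + 25 + 14 + 19 + 25 + 8 + 22 = 130.
One more marble then forces some color to 26, so 130 + 1 = 131.

131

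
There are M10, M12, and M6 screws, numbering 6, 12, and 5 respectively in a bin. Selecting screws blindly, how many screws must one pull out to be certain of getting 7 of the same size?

18

In the worst case we take at most 6 of each size, but all 5 M6 (fewer than 6), giving 6 + 6 + 5 = 17.
One more screw then forces some size to 7, so 17 + 1 = 18.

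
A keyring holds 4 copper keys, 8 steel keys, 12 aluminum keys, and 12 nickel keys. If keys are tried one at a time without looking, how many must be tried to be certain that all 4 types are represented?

33

The hardest type to obtain is copper: we could draw every other key first — 36 − 4 = 32 keys — without a single copper one.
The next draw must be copper, so 32 + 1 = 33.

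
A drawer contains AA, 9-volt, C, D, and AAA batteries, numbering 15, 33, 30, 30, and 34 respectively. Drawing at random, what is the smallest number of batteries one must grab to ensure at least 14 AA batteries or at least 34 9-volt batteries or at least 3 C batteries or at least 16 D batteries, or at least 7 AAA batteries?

The worst case stops just short of every target: 13 AA, 33 9-volt, 2 C, 15 D, 6 AAA — 13 + 33 + 2 + 15 + 6 = 69 batteries.
One more battery must push some type to its target, so 69 + 1 = 70.

70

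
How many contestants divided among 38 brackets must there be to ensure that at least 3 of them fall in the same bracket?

77

There are 38 brackets acting as pigeonholes.
With 38 × 2 = 76 contestants we could place exactly 2 in each, with no class reaching 3.
One more forces some class to hold 3, so 76 + 1 = 77.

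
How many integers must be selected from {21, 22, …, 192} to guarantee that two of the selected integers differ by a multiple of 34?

35

Use the pigeonhole principle on residue classes: group the integers by remainder mod 34; there are 34 residue classes, each nonempty in this range.
Choosing one from each class (34 integers) avoids any shared remainder.
One more choice must repeat a class, so two differ by a multiple of 34. Hence 34 + 1 = 35.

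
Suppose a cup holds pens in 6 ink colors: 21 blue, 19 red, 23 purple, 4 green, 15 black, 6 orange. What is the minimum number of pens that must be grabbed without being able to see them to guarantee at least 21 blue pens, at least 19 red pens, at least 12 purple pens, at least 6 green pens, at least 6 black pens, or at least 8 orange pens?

65

The worst case stops just short of every target: 20 blue, 18 red, 11 purple, all 4 green, 5 black, all 6 orange — 20 + 18 + 11 + 4 + 5 + 6 = 64 pens.
One more pen must push some ink color to its target, so 64 + 1 = 65.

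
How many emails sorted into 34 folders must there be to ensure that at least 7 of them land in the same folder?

205

There are 34 folders acting as pigeonholes.
With 34 × 6 = 204 emails we could place exactly 6 in each, with no class reaching 7.
One more forces some class to hold 7, so 204 + 1 = 205.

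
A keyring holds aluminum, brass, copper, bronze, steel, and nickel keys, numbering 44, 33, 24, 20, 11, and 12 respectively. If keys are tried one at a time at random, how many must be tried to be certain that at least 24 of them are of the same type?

In the worst case we take at most 23 of each type, but all 20 bronze, all 11 steel, and all 12 nickel (fewer than 23), giving 23 + 23 + 23 + 20 + 11 + 12 = 112.
One more key then forces some type to 24, so 112 + 1 = 113.

113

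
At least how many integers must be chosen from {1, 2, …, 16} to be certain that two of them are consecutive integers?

Partition {1, …, 16} into 8 pairs: {1,2}, {3,4}, …, {15,16}.
Choosing 8 integers — say the 8 even numbers 2, 4, …, 16 — takes one from each pair and avoids the property.
Choosing 9 forces two into the same pair by pigeonhole, and those are consecutive. So 9.

9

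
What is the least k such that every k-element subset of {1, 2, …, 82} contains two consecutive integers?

Partition {1, …, 82} into 41 pairs: {1,2}, {3,4}, …, {81,82}.
Choosing 41 integers — say the 41 even numbers 2, 4, …, 82 — takes one from each pair and avoids the property.
Choosing 42 forces two into the same pair by pigeonhole, and those are consecutive. So 42.

42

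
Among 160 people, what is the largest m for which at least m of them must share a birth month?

If each of the 12 months of the year held at most 13, the total would be at most 12 × 13 = 156 < 160, a contradiction.
So at least one holds ⌈160/12⌉ = 14.

14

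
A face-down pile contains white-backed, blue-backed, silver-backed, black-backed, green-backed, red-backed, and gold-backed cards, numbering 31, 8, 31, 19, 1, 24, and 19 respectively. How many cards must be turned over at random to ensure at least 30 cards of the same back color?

In the worst case we take at most 29 of each back color, but all 8 blue-backed, all 19 black-backed, all 1 green-backed, all 24 red-backed, and all 19 gold-backed (fewer than 29), giving 29 + 8 + 29 + 19 + 1 + 24 + 19 = 129.
One more card then forces some back color to 30, so 129 + 1 = 130.

130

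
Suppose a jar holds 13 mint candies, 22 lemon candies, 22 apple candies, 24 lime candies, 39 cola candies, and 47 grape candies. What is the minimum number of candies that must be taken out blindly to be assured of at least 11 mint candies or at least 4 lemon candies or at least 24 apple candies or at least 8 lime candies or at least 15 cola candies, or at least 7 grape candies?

The worst case stops just short of every target: 10 mint, 3 lemon, all 22 apple, 7 lime, 14 cola, 6 grape — 10 + 3 + 22 + 7 + 14 + 6 = 62 candies.
One more candy must push some flavor to its target, so 62 + 1 = 63.

63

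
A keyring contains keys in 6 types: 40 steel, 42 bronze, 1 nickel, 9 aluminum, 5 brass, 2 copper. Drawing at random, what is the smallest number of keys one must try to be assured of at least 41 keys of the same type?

98

In the worst case we take at most 40 of each type, but all 1 nickel, all 9 aluminum, all 5 brass, and all 2 copper (fewer than 40), giving 40 + 40 + 1 + 9 + 5 + 2 = 97.
One more key then forces some type to 41, so 97 + 1 = 98.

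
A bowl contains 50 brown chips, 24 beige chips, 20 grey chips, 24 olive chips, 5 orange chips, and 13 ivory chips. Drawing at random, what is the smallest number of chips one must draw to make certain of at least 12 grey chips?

To avoid grey chips as long as possible, exhaust the other 5 colors first.
The worst case draws every non-grey chip first: 50 + 24 + 24 + 5 + 13 = 116.
The next 12 draws are then forced to be grey, giving 116 + 12 = 128.

128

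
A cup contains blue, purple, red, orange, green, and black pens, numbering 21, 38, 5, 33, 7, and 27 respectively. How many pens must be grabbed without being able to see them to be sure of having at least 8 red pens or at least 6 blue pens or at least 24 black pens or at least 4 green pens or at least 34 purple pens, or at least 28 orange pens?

The worst case stops just short of every target: 5 blue, 33 purple, all 5 red, 27 orange, 3 green, 23 black — 5 + 33 + 5 + 27 + 3 + 23 = 96 pens.
One more pen must push some ink color to its target, so 96 + 1 = 97.

97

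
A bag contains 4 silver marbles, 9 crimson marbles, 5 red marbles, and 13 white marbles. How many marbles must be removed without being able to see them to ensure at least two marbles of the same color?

5

Treat the 4 colors as pigeonholes.
The worst case takes 1 marble of each color without reaching 2 of any: 4 × 1 = 4.
The next marble must bring some color to 2, so 4 + 1 = 5.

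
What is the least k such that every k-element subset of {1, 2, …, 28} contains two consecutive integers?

Partition {1, …, 28} into 14 pairs: {1,2}, {3,4}, …, {27,28}.
Choosing 14 integers — say the 14 even numbers 2, 4, …, 28 — takes one from each pair and avoids the property.
Choosing 15 forces two into the same pair by pigeonhole, and those are consecutive. So 15.

15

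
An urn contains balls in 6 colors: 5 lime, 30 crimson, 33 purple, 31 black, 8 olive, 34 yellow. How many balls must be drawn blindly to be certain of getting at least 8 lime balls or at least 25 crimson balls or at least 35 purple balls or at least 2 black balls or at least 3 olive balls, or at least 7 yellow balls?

72

The worst case stops just short of every target: all 5 lime, 24 crimson, all 33 purple, 1 black, 2 olive, 6 yellow — 5 + 24 + 33 + 1 + 2 + 6 = 71 balls.
One more ball must push some color to its target, so 71 + 1 = 72.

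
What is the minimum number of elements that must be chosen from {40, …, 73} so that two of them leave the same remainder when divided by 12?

Group the integers by remainder mod 12; there are 12 residue classes, each nonempty in this range.
Choosing one from each class (12 integers) avoids any shared remainder.
One more choice must repeat a class, so two differ by a multiple of 12. Hence 12 + 1 = 13.

13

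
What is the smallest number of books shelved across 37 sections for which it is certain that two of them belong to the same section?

There are 37 sections acting as pigeonholes.
With 37 books we could place one in each, avoiding any repeat.
One more forces some class to hold 2, so 37 + 1 = 38.

38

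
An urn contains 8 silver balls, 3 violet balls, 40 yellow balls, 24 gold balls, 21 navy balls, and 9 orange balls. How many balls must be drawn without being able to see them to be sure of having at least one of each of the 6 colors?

103

The hardest color to obtain is violet: we could draw every other ball first — 105 − 3 = 102 balls — without a single violet one.
The next draw must be violet, so 102 + 1 = 103.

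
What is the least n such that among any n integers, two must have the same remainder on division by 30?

31

Two integers differ by a multiple of 30 exactly when they share a remainder mod 30.
There are 30 residue classes mod 30, so 30 integers can all lie in distinct classes.
One more integer must repeat a residue, giving a difference divisible by 30. So n = 30 + 1 = 31.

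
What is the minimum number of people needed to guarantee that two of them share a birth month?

There are 12 months of the year acting as pigeonholes.
With 12 people we could place one in each, avoiding any repeat.
One more forces some class to hold 2, so 12 + 1 = 13.

13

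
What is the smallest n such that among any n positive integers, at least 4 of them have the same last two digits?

301

There are 100 possible two-digit endings acting as pigeonholes.
With 100 × 3 = 300 positive integers we could place exactly 3 in each, with no class reaching 4.
One more forces some class to hold 4, so 300 + 1 = 301.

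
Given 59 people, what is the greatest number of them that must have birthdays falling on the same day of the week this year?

There are 7 days of the week, which serve as the pigeonholes.
If each of the 7 days of the week held at most 8, the total would be at most 7 × 8 = 56 < 59, a contradiction.
So at least one holds ⌈59/7⌉ = 9.

9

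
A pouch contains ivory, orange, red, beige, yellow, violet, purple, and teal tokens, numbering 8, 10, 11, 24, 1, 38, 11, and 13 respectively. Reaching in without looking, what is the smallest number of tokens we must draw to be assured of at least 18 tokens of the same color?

Treat the 8 colors as pigeonholes.
In the worst case we take at most 17 of each color, but all 8 ivory, all 10 orange, all 11 red, all 1 yellow, all 11 purple, and all 13 teal (fewer than 17), giving 8 + 10 + 11 + 17 + 1 + 17 + 11 + 13 = 88.
One more token then forces some color to 18, so 88 + 1 = 89.

89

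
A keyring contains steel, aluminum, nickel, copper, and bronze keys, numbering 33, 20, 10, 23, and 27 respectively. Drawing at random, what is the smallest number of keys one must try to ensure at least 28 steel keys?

108

The worst case draws every non-steel key first: 20 + 10 + 23 + 27 = 80.
The next 28 draws are then forced to be steel, giving 80 + 28 = 108.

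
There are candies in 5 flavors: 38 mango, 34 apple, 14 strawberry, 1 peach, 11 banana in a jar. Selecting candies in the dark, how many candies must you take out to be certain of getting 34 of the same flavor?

In the worst case we take at most 33 of each flavor, but all 14 strawberry, all 1 peach, and all 11 banana (fewer than 33), giving 33 + 33 + 14 + 1 + 11 = 92.
One more candy then forces some flavor to 34, so 92 + 1 = 93.

93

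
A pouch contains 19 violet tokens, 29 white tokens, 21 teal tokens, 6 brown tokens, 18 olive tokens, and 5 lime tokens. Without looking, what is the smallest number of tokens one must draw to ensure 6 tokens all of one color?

The worst case takes 5 tokens of each color without reaching 6 of any: 6 × 5 = 30.
The next token must bring some color to 6, so 30 + 1 = 31.

31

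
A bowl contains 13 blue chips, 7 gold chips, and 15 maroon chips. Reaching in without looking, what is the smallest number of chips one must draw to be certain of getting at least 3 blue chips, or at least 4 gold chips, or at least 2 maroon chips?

Each of the 3 colors has its own threshold; avoid all of them simultaneously.
The worst case stops just short of every target: 2 blue, 3 gold, 1 maroon — 2 + 3 + 1 = 6 chips.
One more chip must push some color to its target, so 6 + 1 = 7.

7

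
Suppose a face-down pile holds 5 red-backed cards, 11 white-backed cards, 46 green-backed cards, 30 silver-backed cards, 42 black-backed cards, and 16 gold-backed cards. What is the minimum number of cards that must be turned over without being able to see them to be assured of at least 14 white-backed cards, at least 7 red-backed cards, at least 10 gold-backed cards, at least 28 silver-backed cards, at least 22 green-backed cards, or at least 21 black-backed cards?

The worst case stops just short of every target: all 5 red-backed, all 11 white-backed, 21 green-backed, 27 silver-backed, 20 black-backed, 9 gold-backed — 5 + 11 + 21 + 27 + 20 + 9 = 93 cards.
One more card must push some back color to its target, so 93 + 1 = 94.

94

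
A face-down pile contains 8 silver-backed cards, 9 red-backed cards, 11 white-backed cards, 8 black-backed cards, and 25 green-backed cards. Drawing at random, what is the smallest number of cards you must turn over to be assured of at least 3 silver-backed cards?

The worst case draws every non-silver-backed card first: 9 + 11 + 8 + 25 = 53.
The next 3 draws are then forced to be silver-backed, giving 53 + 3 = 56.

56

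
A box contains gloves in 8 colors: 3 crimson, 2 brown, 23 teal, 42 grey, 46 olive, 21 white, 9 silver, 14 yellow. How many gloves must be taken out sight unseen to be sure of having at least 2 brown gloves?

The worst case draws every non-brown glove first: 3 + 23 + 42 + 46 + 21 + 9 + 14 = 158.
The next 2 draws are then forced to be brown, giving 158 + 2 = 160.

160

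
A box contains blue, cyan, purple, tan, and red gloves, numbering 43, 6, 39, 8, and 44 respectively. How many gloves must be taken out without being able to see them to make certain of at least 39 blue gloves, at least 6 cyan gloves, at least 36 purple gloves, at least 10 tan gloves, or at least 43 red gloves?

The worst case stops just short of every target: 38 blue, 5 cyan, 35 purple, all 8 tan, 42 red — 38 + 5 + 35 + 8 + 42 = 128 gloves.
One more glove must push some color to its target, so 128 + 1 = 129.

129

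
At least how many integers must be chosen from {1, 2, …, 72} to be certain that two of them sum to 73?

37

Partition {1, …, 72} into 36 pairs: {1,72}, {2,71}, …, {36,37}.
Choosing 36 integers — say the integers 1 through 36 — takes one from each pair and avoids the property.
Choosing 37 forces two into the same pair by pigeonhole, and those sum to 73. So 37.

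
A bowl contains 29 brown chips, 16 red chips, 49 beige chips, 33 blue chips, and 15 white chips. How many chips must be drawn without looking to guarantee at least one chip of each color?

128

The hardest color to obtain is white: we could draw every other chip first — 142 − 15 = 127 chips — without a single white one.
The next draw must be white, so 127 + 1 = 128.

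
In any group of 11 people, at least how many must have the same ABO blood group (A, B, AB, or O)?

There are 4 ABO blood groups, which serve as the pigeonholes.
If each of the 4 ABO blood groups held at most 2, the total would be at most 4 × 2 = 8 < 11, a contradiction.
So at least one holds ⌈11/4⌉ = 3.

3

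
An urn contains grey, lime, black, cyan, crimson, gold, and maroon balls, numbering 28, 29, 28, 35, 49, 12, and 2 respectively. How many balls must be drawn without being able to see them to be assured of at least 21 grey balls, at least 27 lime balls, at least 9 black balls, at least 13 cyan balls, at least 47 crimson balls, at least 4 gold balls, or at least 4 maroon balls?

118

The worst case stops just short of every target: 20 grey, 26 lime, 8 black, 12 cyan, 46 crimson, 3 gold, all 2 maroon — 20 + 26 + 8 + 12 + 46 + 3 + 2 = 117 balls.
One more ball must push some color to its target, so 117 + 1 = 118.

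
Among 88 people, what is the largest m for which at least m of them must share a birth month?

There are 12 months of the year, which serve as the pigeonholes.
If each of the 12 months of the year held at most 7, the total would be at most 12 × 7 = 84 < 88, a contradiction.
So at least one holds ⌈88/12⌉ = 8.

8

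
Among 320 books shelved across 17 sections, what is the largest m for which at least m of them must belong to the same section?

If each of the 17 sections held at most 18, the total would be at most 17 × 18 = 306 < 320, a contradiction.
So at least one holds ⌈320/17⌉ = 19.

19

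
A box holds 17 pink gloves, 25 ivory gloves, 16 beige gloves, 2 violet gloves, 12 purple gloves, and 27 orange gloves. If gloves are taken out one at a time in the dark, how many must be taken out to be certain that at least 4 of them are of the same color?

18

In the worst case we take at most 3 of each color, but all 2 violet (fewer than 3), giving 3 + 3 + 3 + 2 + 3 + 3 = 17.
One more glove then forces some color to 4, so 17 + 1 = 18.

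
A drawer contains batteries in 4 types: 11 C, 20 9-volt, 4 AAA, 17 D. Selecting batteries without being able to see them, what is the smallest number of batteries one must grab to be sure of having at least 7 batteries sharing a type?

In the worst case we take at most 6 of each type, but all 4 AAA (fewer than 6), giving 6 + 6 + 4 + 6 = 22.
One more battery then forces some type to 7, so 22 + 1 = 23.

23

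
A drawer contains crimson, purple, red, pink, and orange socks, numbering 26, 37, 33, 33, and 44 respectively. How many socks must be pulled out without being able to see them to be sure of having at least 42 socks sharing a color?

In the worst case we take at most 41 of each color, but all 26 crimson, all 37 purple, all 33 red, and all 33 pink (fewer than 41), giving 26 + 37 + 33 + 33 + 41 = 170.
One more sock then forces some color to 42, so 170 + 1 = 171.

171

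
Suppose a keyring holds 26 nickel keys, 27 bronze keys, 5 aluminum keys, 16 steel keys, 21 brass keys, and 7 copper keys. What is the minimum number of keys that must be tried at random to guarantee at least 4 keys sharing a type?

19

The worst case takes 3 keys of each type without reaching 4 of any: 6 × 3 = 18.
The next key must bring some type to 4, so 18 + 1 = 19.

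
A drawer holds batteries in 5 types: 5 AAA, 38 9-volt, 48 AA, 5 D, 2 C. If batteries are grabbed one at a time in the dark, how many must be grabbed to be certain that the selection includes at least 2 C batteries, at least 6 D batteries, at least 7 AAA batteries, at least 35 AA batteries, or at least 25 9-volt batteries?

70

Each of the 5 types has its own threshold; avoid all of them simultaneously.
The worst case stops just short of every target: all 5 AAA, 24 9-volt, 34 AA, 5 D, 1 C — 5 + 24 + 34 + 5 + 1 = 69 batteries.
One more battery must push some type to its target, so 69 + 1 = 70.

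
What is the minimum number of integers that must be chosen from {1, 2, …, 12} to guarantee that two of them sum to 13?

7

Partition {1, …, 12} into 6 pairs: {1,12}, {2,11}, …, {6,7}.
Choosing 6 integers — say the integers 1 through 6 — takes one from each pair and avoids the property.
Choosing 7 forces two into the same pair by pigeonhole, and those sum to 13. So 7.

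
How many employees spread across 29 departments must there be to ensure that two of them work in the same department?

30

There are 29 departments acting as pigeonholes.
With 29 employees we could place one in each, avoiding any repeat.
One more forces some class to hold 2, so 29 + 1 = 30.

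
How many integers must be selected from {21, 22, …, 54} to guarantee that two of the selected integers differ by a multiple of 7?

Use the pigeonhole principle on residue classes: group the integers by remainder mod 7; there are 7 residue classes, each nonempty in this range.
Choosing one from each class (7 integers) avoids any shared remainder.
One more choice must repeat a class, so two differ by a multiple of 7. Hence 7 + 1 = 8.

8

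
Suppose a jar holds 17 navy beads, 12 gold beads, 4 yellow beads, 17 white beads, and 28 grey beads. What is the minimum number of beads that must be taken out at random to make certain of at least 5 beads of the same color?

Treat the 5 colors as pigeonholes.
The worst case takes 4 beads of each color without reaching 5 of any: 5 × 4 = 20.
The next bead must bring some color to 5, so 20 + 1 = 21.

21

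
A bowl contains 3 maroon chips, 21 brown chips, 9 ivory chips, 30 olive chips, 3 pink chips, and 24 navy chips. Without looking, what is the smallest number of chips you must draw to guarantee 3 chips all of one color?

13

The worst case takes 2 chips of each color without reaching 3 of any: 6 × 2 = 12.
The next chip must bring some color to 3, so 12 + 1 = 13.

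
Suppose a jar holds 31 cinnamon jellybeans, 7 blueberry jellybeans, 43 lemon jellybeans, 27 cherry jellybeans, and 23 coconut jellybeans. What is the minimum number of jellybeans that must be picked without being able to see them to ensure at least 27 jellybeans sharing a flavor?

109

In the worst case we take at most 26 of each flavor, but all 7 blueberry and all 23 coconut (fewer than 26), giving 26 + 7 + 26 + 26 + 23 = 108.
One more jellybean then forces some flavor to 27, so 108 + 1 = 109.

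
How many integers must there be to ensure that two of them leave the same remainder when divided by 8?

There are 8 residue classes modulo 8 acting as pigeonholes.
With 8 integers we could place one in each, avoiding any repeat.
One more forces some class to hold 2, so 8 + 1 = 9.

9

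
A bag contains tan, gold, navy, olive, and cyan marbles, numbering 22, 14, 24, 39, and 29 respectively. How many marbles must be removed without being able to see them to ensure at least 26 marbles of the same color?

Treat the 5 colors as pigeonholes.
In the worst case we take at most 25 of each color, but all 22 tan, all 14 gold, and all 24 navy (fewer than 25), giving 22 + 14 + 24 + 25 + 25 = 110.
One more marble then forces some color to 26, so 110 + 1 = 111.

111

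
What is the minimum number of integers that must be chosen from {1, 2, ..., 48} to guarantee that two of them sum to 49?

25

Partition {1, …, 48} into 24 pairs: {1,48}, {2,47}, …, {24,25}.
Choosing 24 integers — say the integers 1 through 24 — takes one from each pair and avoids the property.
Choosing 25 forces two into the same pair by pigeonhole, and those sum to 49. So 25.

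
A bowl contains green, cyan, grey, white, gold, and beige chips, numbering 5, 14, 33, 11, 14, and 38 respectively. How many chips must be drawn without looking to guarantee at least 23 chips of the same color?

89

In the worst case we take at most 22 of each color, but all 5 green, all 14 cyan, all 11 white, and all 14 gold (fewer than 22), giving 5 + 14 + 22 + 11 + 14 + 22 = 88.
One more chip then forces some color to 23, so 88 + 1 = 89.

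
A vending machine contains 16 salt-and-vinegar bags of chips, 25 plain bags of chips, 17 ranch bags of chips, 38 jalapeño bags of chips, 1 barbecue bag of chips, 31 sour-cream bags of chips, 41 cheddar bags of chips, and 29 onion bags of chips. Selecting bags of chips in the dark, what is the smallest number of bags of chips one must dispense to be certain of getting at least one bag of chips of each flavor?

The hardest flavor to obtain is barbecue: we could draw every other bag of chips first — 198 − 1 = 197 bags of chips — without a single barbecue one.
The next draw must be barbecue, so 197 + 1 = 198.

198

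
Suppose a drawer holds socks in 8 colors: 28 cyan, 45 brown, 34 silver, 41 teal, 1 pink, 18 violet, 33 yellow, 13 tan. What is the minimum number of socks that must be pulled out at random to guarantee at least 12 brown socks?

180

The worst case draws every non-brown sock first: 28 + 34 + 41 + 1 + 18 + 33 + 13 = 168.
The next 12 draws are then forced to be brown, giving 168 + 12 = 180.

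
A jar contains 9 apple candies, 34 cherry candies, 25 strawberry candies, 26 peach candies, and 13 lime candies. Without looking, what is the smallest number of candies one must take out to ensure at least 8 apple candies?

106

The worst case draws every non-apple candy first: 34 + 25 + 26 + 13 = 98.
The next 8 draws are then forced to be apple, giving 98 + 8 = 106.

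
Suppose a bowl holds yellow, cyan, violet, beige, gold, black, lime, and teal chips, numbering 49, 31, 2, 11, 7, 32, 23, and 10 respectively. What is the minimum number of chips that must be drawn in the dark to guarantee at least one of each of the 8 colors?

164

The hardest color to obtain is violet: we could draw every other chip first — 165 − 2 = 163 chips — without a single violet one.
The next draw must be violet, so 163 + 1 = 164.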